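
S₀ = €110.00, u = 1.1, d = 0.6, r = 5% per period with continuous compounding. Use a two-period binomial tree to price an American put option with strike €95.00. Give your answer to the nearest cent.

Risk-neutral probability p = (e^0.05 − 0.6)/(1.1 − 0.6) = 0.4513/0.5000 = 0.9025
Terminal stock prices: S_uu = 133.1, S_ud = 72.6, S_dd = 39.6
Terminal payoffs (K − S): max(-38.1, 0) = 0, max(22.4, 0) = 22.4, max(55.4, 0) = 55.4
Node u (S = 121): continuation = e^(−0.05)·[0.9025·0.0000 + 0.0975·22.4000] = 2.0766; exercise value = 0.0000 ≤ continuation, so V_u = 2.0766
Node d (S = 66): continuation = e^(−0.05)·[0.9025·22.4000 + 0.0975·55.4000] = 24.3668; exercise value = 29.0000 > continuation, so V_d = 29.0000 (exercise)
Node 0 (S = 110): continuation = e^(−0.05)·[0.9025·2.0766 + 0.0975·29.0000] = 4.4712; exercise value = 0.0000 ≤ continuation, so V_0 = 4.4712

€4.47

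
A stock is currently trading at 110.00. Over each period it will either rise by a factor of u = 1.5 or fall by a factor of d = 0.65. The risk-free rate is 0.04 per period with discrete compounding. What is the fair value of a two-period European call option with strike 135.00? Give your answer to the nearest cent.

21.90

Risk-neutral probability p = (1 + 0.04 − 0.65)/(1.5 − 0.65) = 0.3900/0.8500 = 0.4588
Terminal stock prices: S_uu = 247.5, S_ud = 107.2, S_dd = 46.48
Terminal payoffs (S − K): max(112.5, 0) = 112.5, max(-27.75, 0) = 0, max(-88.53, 0) = 0
Node u (S = 165): V_u = 1/1.04·[0.4588·112.5000 + 0.5412·0.0000] = 49.6324
Node d (S = 71.5): V_d = 1/1.04·[0.4588·0.0000 + 0.5412·0.0000] = 0.0000
Node 0 (S = 110): V_0 = 1/1.04·[0.4588·49.6324 + 0.5412·0.0000] = 21.8966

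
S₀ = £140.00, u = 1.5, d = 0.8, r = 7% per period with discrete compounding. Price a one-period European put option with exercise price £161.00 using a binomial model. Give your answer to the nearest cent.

£28.13

Risk-neutral probability p = (1 + 0.07 − 0.8)/(1.5 − 0.8) = 0.2700/0.7000 = 0.3857
Terminal stock prices: S_u = 210, S_d = 112
Terminal payoffs (K − S): max(-49, 0) = 0, max(49, 0) = 49
Node 0 (S = 140): V_0 = 1/1.07·[0.3857·0.0000 + 0.6143·49.0000] = 28.1308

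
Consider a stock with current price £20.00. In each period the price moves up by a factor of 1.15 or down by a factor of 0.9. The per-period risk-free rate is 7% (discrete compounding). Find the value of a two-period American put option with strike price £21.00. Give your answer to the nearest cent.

Risk-neutral probability p = (1 + 0.07 − 0.9)/(1.15 − 0.9) = 0.1700/0.2500 = 0.6800
Terminal stock prices: S_uu = 26.45, S_ud = 20.7, S_dd = 16.2
Terminal payoffs (K − S): max(-5.45, 0) = 0, max(0.3, 0) = 0.3, max(4.8, 0) = 4.8
Node u (S = 23): continuation = 1/1.07·[0.6800·0.0000 + 0.3200·0.3000] = 0.0897; exercise value = 0.0000 ≤ continuation, so V_u = 0.0897
Node d (S = 18): continuation = 1/1.07·[0.6800·0.3000 + 0.3200·4.8000] = 1.6262; exercise value = 3.0000 > continuation, so V_d = 3.0000 (exercise)
Node 0 (S = 20): continuation = 1/1.07·[0.6800·0.0897 + 0.3200·3.0000] = 0.9542; exercise value = 1.0000 > continuation, so V_0 = 1.0000 (exercise)

£1.00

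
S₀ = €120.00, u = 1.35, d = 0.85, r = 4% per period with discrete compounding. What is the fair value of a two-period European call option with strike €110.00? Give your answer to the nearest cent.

Risk-neutral probability p = (1 + 0.04 − 0.85)/(1.35 − 0.85) = 0.1900/0.5000 = 0.3800
Terminal stock prices: S_uu = 218.7, S_ud = 137.7, S_dd = 86.7
Terminal payoffs (S − K): max(108.7, 0) = 108.7, max(27.7, 0) = 27.7, max(-23.3, 0) = 0
Node u (S = 162): V_u = 1/1.04·[0.3800·108.7000 + 0.6200·27.7000] = 56.2308
Node d (S = 102): V_d = 1/1.04·[0.3800·27.7000 + 0.6200·0.0000] = 10.1212
Node 0 (S = 120): V_0 = 1/1.04·[0.3800·56.2308 + 0.6200·10.1212] = 26.5796

€26.58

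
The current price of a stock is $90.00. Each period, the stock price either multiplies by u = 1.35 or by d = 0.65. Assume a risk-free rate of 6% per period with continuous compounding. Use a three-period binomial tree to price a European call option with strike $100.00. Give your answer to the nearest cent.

$23.02

Risk-neutral probability p = (e^0.06 − 0.65)/(1.35 − 0.65) = 0.4118/0.7000 = 0.5883
Terminal stock prices: S_uuu = 221.4, S_uud = 106.6, S_udd = 51.33, S_ddd = 24.72
Terminal payoffs (S − K): max(121.4, 0) = 121.4, max(6.616, 0) = 6.616, max(-48.67, 0) = 0, max(-75.28, 0) = 0
Node uu (S = 164): V_uu = e^(−0.06)·[0.5883·121.4338 + 0.4117·6.6163] = 69.8485
Node ud (S = 78.98): V_ud = e^(−0.06)·[0.5883·6.6163 + 0.4117·0.0000] = 3.6659
Node dd (S = 38.03): V_dd = e^(−0.06)·[0.5883·0.0000 + 0.4117·0.0000] = 0.0000
Node u (S = 121.5): V_u = e^(−0.06)·[0.5883·69.8485 + 0.4117·3.6659] = 40.1226
Node d (S = 58.5): V_d = e^(−0.06)·[0.5883·3.6659 + 0.4117·0.0000] = 2.0312
Node 0 (S = 90): V_0 = e^(−0.06)·[0.5883·40.1226 + 0.4117·2.0312] = 23.0184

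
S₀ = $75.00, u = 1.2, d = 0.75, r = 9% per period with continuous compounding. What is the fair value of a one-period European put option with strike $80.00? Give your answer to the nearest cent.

Risk-neutral probability p = (e^0.09 − 0.75)/(1.2 − 0.75) = 0.3442/0.4500 = 0.7648
Terminal stock prices: S_u = 90, S_d = 56.25
Terminal payoffs (K − S): max(-10, 0) = 0, max(23.75, 0) = 23.75
Node 0 (S = 75): V_0 = e^(−0.09)·[0.7648·0.0000 + 0.2352·23.7500] = 5.1045

$5.10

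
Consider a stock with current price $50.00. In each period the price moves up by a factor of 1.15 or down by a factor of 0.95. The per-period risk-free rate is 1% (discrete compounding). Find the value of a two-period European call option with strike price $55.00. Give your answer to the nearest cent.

Risk-neutral probability p = (1 + 0.01 − 0.95)/(1.15 − 0.95) = 0.0600/0.2000 = 0.3000
Terminal stock prices: S_uu = 66.12, S_ud = 54.62, S_dd = 45.12
Terminal payoffs (S − K): max(11.12, 0) = 11.12, max(-0.375, 0) = 0, max(-9.875, 0) = 0
Node u (S = 57.5): V_u = 1/1.01·[0.3000·11.1250 + 0.7000·0.0000] = 3.3045
Node d (S = 47.5): V_d = 1/1.01·[0.3000·0.0000 + 0.7000·0.0000] = 0.0000
Node 0 (S = 50): V_0 = 1/1.01·[0.3000·3.3045 + 0.7000·0.0000] = 0.9815

$0.98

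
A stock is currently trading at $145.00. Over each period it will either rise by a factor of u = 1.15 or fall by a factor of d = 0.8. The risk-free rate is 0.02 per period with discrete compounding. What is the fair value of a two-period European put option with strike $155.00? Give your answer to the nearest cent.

Risk-neutral probability p = (1 + 0.02 − 0.8)/(1.15 − 0.8) = 0.2200/0.3500 = 0.6286
Terminal stock prices: S_uu = 191.8, S_ud = 133.4, S_dd = 92.8
Terminal payoffs (K − S): max(-36.76, 0) = 0, max(21.6, 0) = 21.6, max(62.2, 0) = 62.2
Node u (S = 166.8): V_u = 1/1.02·[0.6286·0.0000 + 0.3714·21.6000] = 7.8655
Node d (S = 116): V_d = 1/1.02·[0.6286·21.6000 + 0.3714·62.2000] = 35.9608
Node 0 (S = 145): V_0 = 1/1.02·[0.6286·7.8655 + 0.3714·35.9608] = 17.9421

$17.94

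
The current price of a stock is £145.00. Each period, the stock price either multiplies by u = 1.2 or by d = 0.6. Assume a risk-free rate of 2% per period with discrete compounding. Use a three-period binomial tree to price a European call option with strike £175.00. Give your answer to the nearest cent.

£24.42

Risk-neutral probability p = (1 + 0.02 − 0.6)/(1.2 − 0.6) = 0.4200/0.6000 = 0.7000
Terminal stock prices: S_uuu = 250.6, S_uud = 125.3, S_udd = 62.64, S_ddd = 31.32
Terminal payoffs (S − K): max(75.56, 0) = 75.56, max(-49.72, 0) = 0, max(-112.4, 0) = 0, max(-143.7, 0) = 0
Node uu (S = 208.8): V_uu = 1/1.02·[0.7000·75.5600 + 0.3000·0.0000] = 51.8549
Node ud (S = 104.4): V_ud = 1/1.02·[0.7000·0.0000 + 0.3000·0.0000] = 0.0000
Node dd (S = 52.2): V_dd = 1/1.02·[0.7000·0.0000 + 0.3000·0.0000] = 0.0000
Node u (S = 174): V_u = 1/1.02·[0.7000·51.8549 + 0.3000·0.0000] = 35.5867
Node d (S = 87): V_d = 1/1.02·[0.7000·0.0000 + 0.3000·0.0000] = 0.0000
Node 0 (S = 145): V_0 = 1/1.02·[0.7000·35.5867 + 0.3000·0.0000] = 24.4222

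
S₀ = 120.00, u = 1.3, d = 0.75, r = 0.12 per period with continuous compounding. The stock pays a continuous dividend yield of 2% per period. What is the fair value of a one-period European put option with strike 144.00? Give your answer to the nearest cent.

16.97

Per-period risk-free factor R = e^0.12 = 1.1275; dividend-adjusted growth = e^(0.12−0.02) = 1.1052.
Risk-neutral probability p = (1.1052 − 0.75)/(1.3 − 0.75) = 0.3552/0.5500 = 0.6458
Terminal stock prices: S_u = 156, S_d = 90
Terminal payoffs (K − S): max(-12, 0) = 0, max(54, 0) = 54
Node 0 (S = 120): V_0 = e^(−0.12)·[0.6458·0.0000 + 0.3542·54.0000] = 16.9656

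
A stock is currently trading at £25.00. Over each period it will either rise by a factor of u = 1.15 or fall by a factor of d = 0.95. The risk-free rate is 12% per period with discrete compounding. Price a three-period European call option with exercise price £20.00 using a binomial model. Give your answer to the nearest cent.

£10.76

Risk-neutral probability p = (1 + 0.12 − 0.95)/(1.15 − 0.95) = 0.1700/0.2000 = 0.8500
Terminal stock prices: S_uuu = 38.02, S_uud = 31.41, S_udd = 25.95, S_ddd = 21.43
Terminal payoffs (S − K): max(18.02, 0) = 18.02, max(11.41, 0) = 11.41, max(5.947, 0) = 5.947, max(1.434, 0) = 1.434
Node uu (S = 33.06): V_uu = 1/1.12·[0.8500·18.0219 + 0.1500·11.4094] = 15.2054
Node ud (S = 27.31): V_ud = 1/1.12·[0.8500·11.4094 + 0.1500·5.9469] = 9.4554
Node dd (S = 22.56): V_dd = 1/1.12·[0.8500·5.9469 + 0.1500·1.4344] = 4.7054
Node u (S = 28.75): V_u = 1/1.12·[0.8500·15.2054 + 0.1500·9.4554] = 12.8061
Node d (S = 23.75): V_d = 1/1.12·[0.8500·9.4554 + 0.1500·4.7054] = 7.8061
Node 0 (S = 25): V_0 = 1/1.12·[0.8500·12.8061 + 0.1500·7.8061] = 10.7644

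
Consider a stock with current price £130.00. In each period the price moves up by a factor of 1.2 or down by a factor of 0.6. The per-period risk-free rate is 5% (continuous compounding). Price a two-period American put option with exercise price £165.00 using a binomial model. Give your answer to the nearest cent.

Risk-neutral probability p = (e^0.05 − 0.6)/(1.2 − 0.6) = 0.4513/0.6000 = 0.7521
Terminal stock prices: S_uu = 187.2, S_ud = 93.6, S_dd = 46.8
Terminal payoffs (K − S): max(-22.2, 0) = 0, max(71.4, 0) = 71.4, max(118.2, 0) = 118.2
Node u (S = 156): continuation = e^(−0.05)·[0.7521·0.0000 + 0.2479·71.4000] = 16.8356; exercise value = 9.0000 ≤ continuation, so V_u = 16.8356
Node d (S = 78): continuation = e^(−0.05)·[0.7521·71.4000 + 0.2479·118.2000] = 78.9529; exercise value = 87.0000 > continuation, so V_d = 87.0000 (exercise)
Node 0 (S = 130): continuation = e^(−0.05)·[0.7521·16.8356 + 0.2479·87.0000] = 32.5587; exercise value = 35.0000 > continuation, so V_0 = 35.0000 (exercise)

£35.00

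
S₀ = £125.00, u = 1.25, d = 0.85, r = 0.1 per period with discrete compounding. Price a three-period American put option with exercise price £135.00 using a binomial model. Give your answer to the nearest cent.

£11.26

Risk-neutral probability p = (1 + 0.1 − 0.85)/(1.25 − 0.85) = 0.2500/0.4000 = 0.6250
Terminal stock prices: S_uuu = 244.1, S_uud = 166, S_udd = 112.9, S_ddd = 76.77
Terminal payoffs (K − S): max(-109.1, 0) = 0, max(-31.02, 0) = 0, max(22.11, 0) = 22.11, max(58.23, 0) = 58.23
Node uu (S = 195.3): continuation = 1/1.1·[0.6250·0.0000 + 0.3750·0.0000] = 0.0000; exercise value = 0.0000 ≤ continuation, so V_uu = 0.0000
Node ud (S = 132.8): continuation = 1/1.1·[0.6250·0.0000 + 0.3750·22.1094] = 7.5373; exercise value = 2.1875 ≤ continuation, so V_ud = 7.5373
Node dd (S = 90.31): continuation = 1/1.1·[0.6250·22.1094 + 0.3750·58.2344] = 32.4148; exercise value = 44.6875 > continuation, so V_dd = 44.6875 (exercise)
Node u (S = 156.2): continuation = 1/1.1·[0.6250·0.0000 + 0.3750·7.5373] = 2.5695; exercise value = 0.0000 ≤ continuation, so V_u = 2.5695
Node d (S = 106.2): continuation = 1/1.1·[0.6250·7.5373 + 0.3750·44.6875] = 19.5169; exercise value = 28.7500 > continuation, so V_d = 28.7500 (exercise)
Node 0 (S = 125): continuation = 1/1.1·[0.6250·2.5695 + 0.3750·28.7500] = 11.2611; exercise value = 10.0000 ≤ continuation, so V_0 = 11.2611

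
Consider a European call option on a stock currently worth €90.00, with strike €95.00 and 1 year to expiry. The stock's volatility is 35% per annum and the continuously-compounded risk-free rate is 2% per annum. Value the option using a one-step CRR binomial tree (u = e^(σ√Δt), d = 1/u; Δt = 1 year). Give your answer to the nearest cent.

CRR parameters: u = e^(σ√Δt) = e^(0.35·√1) = 1.4191, d = 1/u = 0.7047
Per-period rate: rΔt = 0.02·1 = 0.02, so R = e^0.02 = 1.0202
Risk-neutral probability p = (e^0.02 − 0.7047)/(1.4191 − 0.7047) = 0.3155/0.7144 = 0.4417
Terminal stock prices: S_u = 127.7, S_d = 63.42
Terminal payoffs (S − K): max(32.72, 0) = 32.72, max(-31.58, 0) = 0
Node 0 (S = 90): V_0 = e^(−0.02)·[0.4417·32.7161 + 0.5583·0.0000] = 14.1633

€14.16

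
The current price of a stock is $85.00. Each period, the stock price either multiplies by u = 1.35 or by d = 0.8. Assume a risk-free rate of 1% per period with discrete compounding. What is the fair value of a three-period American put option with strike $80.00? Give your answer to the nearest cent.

$11.45

Risk-neutral probability p = (1 + 0.01 − 0.8)/(1.35 − 0.8) = 0.2100/0.5500 = 0.3818
Terminal stock prices: S_uuu = 209.1, S_uud = 123.9, S_udd = 73.44, S_ddd = 43.52
Terminal payoffs (K − S): max(-129.1, 0) = 0, max(-43.93, 0) = 0, max(6.56, 0) = 6.56, max(36.48, 0) = 36.48
Node uu (S = 154.9): continuation = 1/1.01·[0.3818·0.0000 + 0.6182·0.0000] = 0.0000; exercise value = 0.0000 ≤ continuation, so V_uu = 0.0000
Node ud (S = 91.8): continuation = 1/1.01·[0.3818·0.0000 + 0.6182·6.5600] = 4.0151; exercise value = 0.0000 ≤ continuation, so V_ud = 4.0151
Node dd (S = 54.4): continuation = 1/1.01·[0.3818·6.5600 + 0.6182·36.4800] = 24.8079; exercise value = 25.6000 > continuation, so V_dd = 25.6000 (exercise)
Node u (S = 114.8): continuation = 1/1.01·[0.3818·0.0000 + 0.6182·4.0151] = 2.4575; exercise value = 0.0000 ≤ continuation, so V_u = 2.4575
Node d (S = 68): continuation = 1/1.01·[0.3818·4.0151 + 0.6182·25.6000] = 17.1866; exercise value = 12.0000 ≤ continuation, so V_d = 17.1866
Node 0 (S = 85): continuation = 1/1.01·[0.3818·2.4575 + 0.6182·17.1866] = 11.4483; exercise value = 0.0000 ≤ continuation, so V_0 = 11.4483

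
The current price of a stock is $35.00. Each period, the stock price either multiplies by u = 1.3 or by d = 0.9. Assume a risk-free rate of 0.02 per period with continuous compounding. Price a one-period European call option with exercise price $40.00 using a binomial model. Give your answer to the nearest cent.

$1.62

Risk-neutral probability p = (e^0.02 − 0.9)/(1.3 − 0.9) = 0.1202/0.4000 = 0.3005
Terminal stock prices: S_u = 45.5, S_d = 31.5
Terminal payoffs (S − K): max(5.5, 0) = 5.5, max(-8.5, 0) = 0
Node 0 (S = 35): V_0 = e^(−0.02)·[0.3005·5.5000 + 0.6995·0.0000] = 1.6200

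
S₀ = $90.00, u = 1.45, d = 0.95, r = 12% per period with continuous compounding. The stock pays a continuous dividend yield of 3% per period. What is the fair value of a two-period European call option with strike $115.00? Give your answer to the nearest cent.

$7.75

Per-period risk-free factor R = e^0.12 = 1.1275; dividend-adjusted growth = e^(0.12−0.03) = 1.0942.
Risk-neutral probability p = (1.0942 − 0.95)/(1.45 − 0.95) = 0.1442/0.5000 = 0.2883
Terminal stock prices: S_uu = 189.2, S_ud = 124, S_dd = 81.22
Terminal payoffs (S − K): max(74.22, 0) = 74.22, max(8.975, 0) = 8.975, max(-33.78, 0) = 0
Node u (S = 130.5): V_u = e^(−0.12)·[0.2883·74.2250 + 0.7117·8.9750] = 24.6473
Node d (S = 85.5): V_d = e^(−0.12)·[0.2883·8.9750 + 0.7117·0.0000] = 2.2953
Node 0 (S = 90): V_0 = e^(−0.12)·[0.2883·24.6473 + 0.7117·2.2953] = 7.7521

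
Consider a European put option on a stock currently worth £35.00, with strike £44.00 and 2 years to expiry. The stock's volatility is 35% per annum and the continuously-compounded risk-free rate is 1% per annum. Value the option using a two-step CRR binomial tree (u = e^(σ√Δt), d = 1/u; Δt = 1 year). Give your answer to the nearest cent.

CRR parameters: u = e^(σ√Δt) = e^(0.35·√1) = 1.4191, d = 1/u = 0.7047
Per-period rate: rΔt = 0.01·1 = 0.01, so R = e^0.01 = 1.0101
Risk-neutral probability p = (e^0.01 − 0.7047)/(1.4191 − 0.7047) = 0.3054/0.7144 = 0.4275
Terminal stock prices: S_uu = 70.48, S_ud = 35, S_dd = 17.38
Terminal payoffs (K − S): max(-26.48, 0) = 0, max(9, 0) = 9, max(26.62, 0) = 26.62
Node u (S = 49.67): V_u = e^(−0.01)·[0.4275·0.0000 + 0.5725·9.0000] = 5.1017
Node d (S = 24.66): V_d = e^(−0.01)·[0.4275·9.0000 + 0.5725·26.6195] = 18.8981
Node 0 (S = 35): V_0 = e^(−0.01)·[0.4275·5.1017 + 0.5725·18.8981] = 12.8715

£12.87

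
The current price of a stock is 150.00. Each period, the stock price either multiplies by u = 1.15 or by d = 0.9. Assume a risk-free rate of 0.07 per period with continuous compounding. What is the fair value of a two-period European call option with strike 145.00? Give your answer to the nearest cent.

25.91

Risk-neutral probability p = (e^0.07 − 0.9)/(1.15 − 0.9) = 0.1725/0.2500 = 0.6900
Terminal stock prices: S_uu = 198.4, S_ud = 155.2, S_dd = 121.5
Terminal payoffs (S − K): max(53.37, 0) = 53.37, max(10.25, 0) = 10.25, max(-23.5, 0) = 0
Node u (S = 172.5): V_u = e^(−0.07)·[0.6900·53.3750 + 0.3100·10.2500] = 37.3029
Node d (S = 135): V_d = e^(−0.07)·[0.6900·10.2500 + 0.3100·0.0000] = 6.5947
Node 0 (S = 150): V_0 = e^(−0.07)·[0.6900·37.3029 + 0.3100·6.5947] = 25.9060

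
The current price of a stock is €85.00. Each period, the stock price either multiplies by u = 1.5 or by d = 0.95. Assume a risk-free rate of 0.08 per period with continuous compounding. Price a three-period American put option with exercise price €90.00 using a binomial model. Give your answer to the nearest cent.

Risk-neutral probability p = (e^0.08 − 0.95)/(1.5 − 0.95) = 0.1333/0.5500 = 0.2423
Terminal stock prices: S_uuu = 286.9, S_uud = 181.7, S_udd = 115.1, S_ddd = 72.88
Terminal payoffs (K − S): max(-196.9, 0) = 0, max(-91.69, 0) = 0, max(-25.07, 0) = 0, max(17.12, 0) = 17.12
Node uu (S = 191.2): continuation = e^(−0.08)·[0.2423·0.0000 + 0.7577·0.0000] = 0.0000; exercise value = 0.0000 ≤ continuation, so V_uu = 0.0000
Node ud (S = 121.1): continuation = e^(−0.08)·[0.2423·0.0000 + 0.7577·0.0000] = 0.0000; exercise value = 0.0000 ≤ continuation, so V_ud = 0.0000
Node dd (S = 76.71): continuation = e^(−0.08)·[0.2423·0.0000 + 0.7577·17.1231] = 11.9761; exercise value = 13.2875 > continuation, so V_dd = 13.2875 (exercise)
Node u (S = 127.5): continuation = e^(−0.08)·[0.2423·0.0000 + 0.7577·0.0000] = 0.0000; exercise value = 0.0000 ≤ continuation, so V_u = 0.0000
Node d (S = 80.75): continuation = e^(−0.08)·[0.2423·0.0000 + 0.7577·13.2875] = 9.2934; exercise value = 9.2500 ≤ continuation, so V_d = 9.2934
Node 0 (S = 85): continuation = e^(−0.08)·[0.2423·0.0000 + 0.7577·9.2934] = 6.4999; exercise value = 5.0000 ≤ continuation, so V_0 = 6.4999

€6.50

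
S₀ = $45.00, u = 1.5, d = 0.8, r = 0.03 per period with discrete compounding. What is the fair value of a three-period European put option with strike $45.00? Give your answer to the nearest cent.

$6.82

Risk-neutral probability p = (1 + 0.03 − 0.8)/(1.5 − 0.8) = 0.2300/0.7000 = 0.3286
Terminal stock prices: S_uuu = 151.9, S_uud = 81, S_udd = 43.2, S_ddd = 23.04
Terminal payoffs (K − S): max(-106.9, 0) = 0, max(-36, 0) = 0, max(1.8, 0) = 1.8, max(21.96, 0) = 21.96
Node uu (S = 101.2): V_uu = 1/1.03·[0.3286·0.0000 + 0.6714·0.0000] = 0.0000
Node ud (S = 54): V_ud = 1/1.03·[0.3286·0.0000 + 0.6714·1.8000] = 1.1734
Node dd (S = 28.8): V_dd = 1/1.03·[0.3286·1.8000 + 0.6714·21.9600] = 14.8893
Node u (S = 67.5): V_u = 1/1.03·[0.3286·0.0000 + 0.6714·1.1734] = 0.7649
Node d (S = 36): V_d = 1/1.03·[0.3286·1.1734 + 0.6714·14.8893] = 10.0802
Node 0 (S = 45): V_0 = 1/1.03·[0.3286·0.7649 + 0.6714·10.0802] = 6.8150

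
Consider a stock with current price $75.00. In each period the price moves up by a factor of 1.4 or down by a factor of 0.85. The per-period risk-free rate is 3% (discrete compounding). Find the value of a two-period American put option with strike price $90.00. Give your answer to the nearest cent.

Risk-neutral probability p = (1 + 0.03 − 0.85)/(1.4 − 0.85) = 0.1800/0.5500 = 0.3273
Terminal stock prices: S_uu = 147, S_ud = 89.25, S_dd = 54.19
Terminal payoffs (K − S): max(-57, 0) = 0, max(0.75, 0) = 0.75, max(35.81, 0) = 35.81
Node u (S = 105): continuation = 1/1.03·[0.3273·0.0000 + 0.6727·0.7500] = 0.4898; exercise value = 0.0000 ≤ continuation, so V_u = 0.4898
Node d (S = 63.75): continuation = 1/1.03·[0.3273·0.7500 + 0.6727·35.8125] = 23.6286; exercise value = 26.2500 > continuation, so V_d = 26.2500 (exercise)
Node 0 (S = 75): continuation = 1/1.03·[0.3273·0.4898 + 0.6727·26.2500] = 17.3004; exercise value = 15.0000 ≤ continuation, so V_0 = 17.3004

$17.30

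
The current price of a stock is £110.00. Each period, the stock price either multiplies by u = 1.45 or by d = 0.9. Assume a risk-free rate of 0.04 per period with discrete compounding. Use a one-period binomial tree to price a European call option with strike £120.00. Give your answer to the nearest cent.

£9.67

Risk-neutral probability p = (1 + 0.04 − 0.9)/(1.45 − 0.9) = 0.1400/0.5500 = 0.2545
Terminal stock prices: S_u = 159.5, S_d = 99
Terminal payoffs (S − K): max(39.5, 0) = 39.5, max(-21, 0) = 0
Node 0 (S = 110): V_0 = 1/1.04·[0.2545·39.5000 + 0.7455·0.0000] = 9.6678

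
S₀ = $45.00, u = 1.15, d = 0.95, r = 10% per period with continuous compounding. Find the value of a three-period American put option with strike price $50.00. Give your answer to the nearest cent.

$5.00

Risk-neutral probability p = (e^0.1 − 0.95)/(1.15 − 0.95) = 0.1552/0.2000 = 0.7759
Terminal stock prices: S_uuu = 68.44, S_uud = 56.54, S_udd = 46.7, S_ddd = 38.58
Terminal payoffs (K − S): max(-18.44, 0) = 0, max(-6.537, 0) = 0, max(3.296, 0) = 3.296, max(11.42, 0) = 11.42
Node uu (S = 59.51): continuation = e^(−0.1)·[0.7759·0.0000 + 0.2241·0.0000] = 0.0000; exercise value = 0.0000 ≤ continuation, so V_uu = 0.0000
Node ud (S = 49.16): continuation = e^(−0.1)·[0.7759·0.0000 + 0.2241·3.2956] = 0.6684; exercise value = 0.8375 > continuation, so V_ud = 0.8375 (exercise)
Node dd (S = 40.61): continuation = e^(−0.1)·[0.7759·3.2956 + 0.2241·11.4181] = 4.6294; exercise value = 9.3875 > continuation, so V_dd = 9.3875 (exercise)
Node u (S = 51.75): continuation = e^(−0.1)·[0.7759·0.0000 + 0.2241·0.8375] = 0.1699; exercise value = 0.0000 ≤ continuation, so V_u = 0.1699
Node d (S = 42.75): continuation = e^(−0.1)·[0.7759·0.8375 + 0.2241·9.3875] = 2.4919; exercise value = 7.2500 > continuation, so V_d = 7.2500 (exercise)
Node 0 (S = 45): continuation = e^(−0.1)·[0.7759·0.1699 + 0.2241·7.2500] = 1.5897; exercise value = 5.0000 > continuation, so V_0 = 5.0000 (exercise)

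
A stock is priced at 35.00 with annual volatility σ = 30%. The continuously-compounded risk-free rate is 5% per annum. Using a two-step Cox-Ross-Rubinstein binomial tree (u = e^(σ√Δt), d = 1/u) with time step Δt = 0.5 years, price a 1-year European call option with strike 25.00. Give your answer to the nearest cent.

11.71

CRR parameters: u = e^(σ√Δt) = e^(0.3·√0.5) = 1.2363, d = 1/u = 0.8089
Per-period rate: rΔt = 0.05·0.5 = 0.025, so R = e^0.025 = 1.0253
Risk-neutral probability p = (e^0.025 − 0.8089)/(1.2363 − 0.8089) = 0.2165/0.4275 = 0.5064
Terminal stock prices: S_uu = 53.5, S_ud = 35, S_dd = 22.9
Terminal payoffs (S − K): max(28.5, 0) = 28.5, max(10, 0) = 10, max(-2.101, 0) = 0
Node u (S = 43.27): V_u = e^(−0.025)·[0.5064·28.4963 + 0.4936·10.0000] = 18.8881
Node d (S = 28.31): V_d = e^(−0.025)·[0.5064·10.0000 + 0.4936·0.0000] = 4.9389
Node 0 (S = 35): V_0 = e^(−0.025)·[0.5064·18.8881 + 0.4936·4.9389] = 11.7063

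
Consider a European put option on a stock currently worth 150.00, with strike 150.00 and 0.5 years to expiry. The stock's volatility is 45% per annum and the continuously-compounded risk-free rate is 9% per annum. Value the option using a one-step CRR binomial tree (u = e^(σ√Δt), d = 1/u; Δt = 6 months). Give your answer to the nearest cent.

CRR parameters: u = e^(σ√Δt) = e^(0.45·√0.5) = 1.3746, d = 1/u = 0.7275
Per-period rate: rΔt = 0.09·0.5 = 0.045, so R = e^0.045 = 1.0460
Risk-neutral probability p = (e^0.045 − 0.7275)/(1.3746 − 0.7275) = 0.3186/0.6472 = 0.4922
Terminal stock prices: S_u = 206.2, S_d = 109.1
Terminal payoffs (K − S): max(-56.2, 0) = 0, max(40.88, 0) = 40.88
Node 0 (S = 150): V_0 = e^(−0.045)·[0.4922·0.0000 + 0.5078·40.8812] = 19.8447

19.84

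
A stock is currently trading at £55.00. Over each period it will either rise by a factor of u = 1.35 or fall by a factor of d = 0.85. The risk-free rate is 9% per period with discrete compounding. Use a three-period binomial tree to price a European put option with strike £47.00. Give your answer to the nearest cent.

£1.44

Risk-neutral probability p = (1 + 0.09 − 0.85)/(1.35 − 0.85) = 0.2400/0.5000 = 0.4800
Terminal stock prices: S_uuu = 135.3, S_uud = 85.2, S_udd = 53.65, S_ddd = 33.78
Terminal payoffs (K − S): max(-88.32, 0) = 0, max(-38.2, 0) = 0, max(-6.646, 0) = 0, max(13.22, 0) = 13.22
Node uu (S = 100.2): V_uu = 1/1.09·[0.4800·0.0000 + 0.5200·0.0000] = 0.0000
Node ud (S = 63.11): V_ud = 1/1.09·[0.4800·0.0000 + 0.5200·0.0000] = 0.0000
Node dd (S = 39.74): V_dd = 1/1.09·[0.4800·0.0000 + 0.5200·13.2231] = 6.3083
Node u (S = 74.25): V_u = 1/1.09·[0.4800·0.0000 + 0.5200·0.0000] = 0.0000
Node d (S = 46.75): V_d = 1/1.09·[0.4800·0.0000 + 0.5200·6.3083] = 3.0095
Node 0 (S = 55): V_0 = 1/1.09·[0.4800·0.0000 + 0.5200·3.0095] = 1.4357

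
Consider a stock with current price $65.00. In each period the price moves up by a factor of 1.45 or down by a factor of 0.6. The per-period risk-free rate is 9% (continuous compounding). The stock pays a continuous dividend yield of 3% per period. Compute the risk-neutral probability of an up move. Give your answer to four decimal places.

Per-period risk-free factor R = e^0.09 = 1.0942; dividend-adjusted growth = e^(0.09−0.03) = 1.0618.
Risk-neutral probability p = (1.0618 − 0.6)/(1.45 − 0.6) = 0.4618/0.8500 = 0.5433

p = 0.5433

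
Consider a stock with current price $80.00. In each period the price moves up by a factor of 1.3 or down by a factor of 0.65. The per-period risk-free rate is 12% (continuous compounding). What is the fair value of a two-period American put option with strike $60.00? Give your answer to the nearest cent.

$1.88

Risk-neutral probability p = (e^0.12 − 0.65)/(1.3 − 0.65) = 0.4775/0.6500 = 0.7346
Terminal stock prices: S_uu = 135.2, S_ud = 67.6, S_dd = 33.8
Terminal payoffs (K − S): max(-75.2, 0) = 0, max(-7.6, 0) = 0, max(26.2, 0) = 26.2
Node u (S = 104): continuation = e^(−0.12)·[0.7346·0.0000 + 0.2654·0.0000] = 0.0000; exercise value = 0.0000 ≤ continuation, so V_u = 0.0000
Node d (S = 52): continuation = e^(−0.12)·[0.7346·0.0000 + 0.2654·26.2000] = 6.1669; exercise value = 8.0000 > continuation, so V_d = 8.0000 (exercise)
Node 0 (S = 80): continuation = e^(−0.12)·[0.7346·0.0000 + 0.2654·8.0000] = 1.8830; exercise value = 0.0000 ≤ continuation, so V_0 = 1.8830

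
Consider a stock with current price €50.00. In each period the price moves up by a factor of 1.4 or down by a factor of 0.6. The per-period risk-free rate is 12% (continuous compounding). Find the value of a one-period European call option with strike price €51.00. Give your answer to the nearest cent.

€11.11

Risk-neutral probability p = (e^0.12 − 0.6)/(1.4 − 0.6) = 0.5275/0.8000 = 0.6594
Terminal stock prices: S_u = 70, S_d = 30
Terminal payoffs (S − K): max(19, 0) = 19, max(-21, 0) = 0
Node 0 (S = 50): V_0 = e^(−0.12)·[0.6594·19.0000 + 0.3406·0.0000] = 11.1114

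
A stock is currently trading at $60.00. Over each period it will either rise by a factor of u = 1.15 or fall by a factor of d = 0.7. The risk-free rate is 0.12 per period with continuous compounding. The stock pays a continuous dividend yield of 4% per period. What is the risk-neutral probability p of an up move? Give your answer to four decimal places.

Per-period risk-free factor R = e^0.12 = 1.1275; dividend-adjusted growth = e^(0.12−0.04) = 1.0833.
Risk-neutral probability p = (1.0833 − 0.7)/(1.15 − 0.7) = 0.3833/0.4500 = 0.8517

p = 0.8517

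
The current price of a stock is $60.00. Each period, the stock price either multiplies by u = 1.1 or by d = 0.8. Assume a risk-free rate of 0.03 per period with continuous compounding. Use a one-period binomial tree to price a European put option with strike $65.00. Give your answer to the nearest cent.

Risk-neutral probability p = (e^0.03 − 0.8)/(1.1 − 0.8) = 0.2305/0.3000 = 0.7682
Terminal stock prices: S_u = 66, S_d = 48
Terminal payoffs (K − S): max(-1, 0) = 0, max(17, 0) = 17
Node 0 (S = 60): V_0 = e^(−0.03)·[0.7682·0.0000 + 0.2318·17.0000] = 3.8244

$3.82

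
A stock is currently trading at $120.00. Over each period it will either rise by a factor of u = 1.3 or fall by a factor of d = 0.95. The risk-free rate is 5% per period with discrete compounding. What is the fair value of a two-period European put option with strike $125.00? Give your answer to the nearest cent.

Risk-neutral probability p = (1 + 0.05 − 0.95)/(1.3 − 0.95) = 0.1000/0.3500 = 0.2857
Terminal stock prices: S_uu = 202.8, S_ud = 148.2, S_dd = 108.3
Terminal payoffs (K − S): max(-77.8, 0) = 0, max(-23.2, 0) = 0, max(16.7, 0) = 16.7
Node u (S = 156): V_u = 1/1.05·[0.2857·0.0000 + 0.7143·0.0000] = 0.0000
Node d (S = 114): V_d = 1/1.05·[0.2857·0.0000 + 0.7143·16.7000] = 11.3605
Node 0 (S = 120): V_0 = 1/1.05·[0.2857·0.0000 + 0.7143·11.3605] = 7.7283

$7.73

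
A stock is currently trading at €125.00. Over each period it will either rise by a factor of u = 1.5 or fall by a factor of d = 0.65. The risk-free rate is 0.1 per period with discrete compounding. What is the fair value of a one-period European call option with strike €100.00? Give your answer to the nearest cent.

€42.11

Risk-neutral probability p = (1 + 0.1 − 0.65)/(1.5 − 0.65) = 0.4500/0.8500 = 0.5294
Terminal stock prices: S_u = 187.5, S_d = 81.25
Terminal payoffs (S − K): max(87.5, 0) = 87.5, max(-18.75, 0) = 0
Node 0 (S = 125): V_0 = 1/1.1·[0.5294·87.5000 + 0.4706·0.0000] = 42.1123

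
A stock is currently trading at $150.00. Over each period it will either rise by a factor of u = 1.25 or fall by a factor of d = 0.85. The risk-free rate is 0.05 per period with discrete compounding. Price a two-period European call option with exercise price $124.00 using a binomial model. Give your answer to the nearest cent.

$41.07

Risk-neutral probability p = (1 + 0.05 − 0.85)/(1.25 − 0.85) = 0.2000/0.4000 = 0.5000
Terminal stock prices: S_uu = 234.4, S_ud = 159.4, S_dd = 108.4
Terminal payoffs (S − K): max(110.4, 0) = 110.4, max(35.38, 0) = 35.38, max(-15.63, 0) = 0
Node u (S = 187.5): V_u = 1/1.05·[0.5000·110.3750 + 0.5000·35.3750] = 69.4048
Node d (S = 127.5): V_d = 1/1.05·[0.5000·35.3750 + 0.5000·0.0000] = 16.8452
Node 0 (S = 150): V_0 = 1/1.05·[0.5000·69.4048 + 0.5000·16.8452] = 41.0714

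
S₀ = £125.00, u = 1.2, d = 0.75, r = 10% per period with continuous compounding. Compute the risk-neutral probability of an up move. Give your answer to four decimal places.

p = 0.7893

Risk-neutral probability p = (e^0.1 − 0.75)/(1.2 − 0.75) = 0.3552/0.4500 = 0.7893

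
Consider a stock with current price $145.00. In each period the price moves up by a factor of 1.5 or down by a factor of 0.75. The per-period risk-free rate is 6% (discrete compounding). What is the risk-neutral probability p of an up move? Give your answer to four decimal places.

Risk-neutral probability p = (1 + 0.06 − 0.75)/(1.5 − 0.75) = 0.3100/0.7500 = 0.4133

p = 0.4133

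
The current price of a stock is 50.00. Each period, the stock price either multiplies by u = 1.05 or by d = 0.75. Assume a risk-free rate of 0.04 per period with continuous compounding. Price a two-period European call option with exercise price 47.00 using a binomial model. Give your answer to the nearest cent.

7.05

Risk-neutral probability p = (e^0.04 − 0.75)/(1.05 − 0.75) = 0.2908/0.3000 = 0.9694
Terminal stock prices: S_uu = 55.12, S_ud = 39.38, S_dd = 28.12
Terminal payoffs (S − K): max(8.125, 0) = 8.125, max(-7.625, 0) = 0, max(-18.88, 0) = 0
Node u (S = 52.5): V_u = e^(−0.04)·[0.9694·8.1250 + 0.0306·0.0000] = 7.5673
Node d (S = 37.5): V_d = e^(−0.04)·[0.9694·0.0000 + 0.0306·0.0000] = 0.0000
Node 0 (S = 50): V_0 = e^(−0.04)·[0.9694·7.5673 + 0.0306·0.0000] = 7.0479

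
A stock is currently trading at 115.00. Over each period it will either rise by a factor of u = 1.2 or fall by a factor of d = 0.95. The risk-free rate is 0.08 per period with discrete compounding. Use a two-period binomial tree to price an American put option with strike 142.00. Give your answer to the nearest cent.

27.00

Risk-neutral probability p = (1 + 0.08 − 0.95)/(1.2 − 0.95) = 0.1300/0.2500 = 0.5200
Terminal stock prices: S_uu = 165.6, S_ud = 131.1, S_dd = 103.8
Terminal payoffs (K − S): max(-23.6, 0) = 0, max(10.9, 0) = 10.9, max(38.21, 0) = 38.21
Node u (S = 138): continuation = 1/1.08·[0.5200·0.0000 + 0.4800·10.9000] = 4.8444; exercise value = 4.0000 ≤ continuation, so V_u = 4.8444
Node d (S = 109.2): continuation = 1/1.08·[0.5200·10.9000 + 0.4800·38.2125] = 22.2315; exercise value = 32.7500 > continuation, so V_d = 32.7500 (exercise)
Node 0 (S = 115): continuation = 1/1.08·[0.5200·4.8444 + 0.4800·32.7500] = 16.8881; exercise value = 27.0000 > continuation, so V_0 = 27.0000 (exercise)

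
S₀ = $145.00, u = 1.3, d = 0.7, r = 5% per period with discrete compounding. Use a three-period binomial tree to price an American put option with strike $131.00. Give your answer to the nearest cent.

$16.20

Risk-neutral probability p = (1 + 0.05 − 0.7)/(1.3 − 0.7) = 0.3500/0.6000 = 0.5833
Terminal stock prices: S_uuu = 318.6, S_uud = 171.5, S_udd = 92.36, S_ddd = 49.73
Terminal payoffs (K − S): max(-187.6, 0) = 0, max(-40.53, 0) = 0, max(38.64, 0) = 38.64, max(81.27, 0) = 81.27
Node uu (S = 245.1): continuation = 1/1.05·[0.5833·0.0000 + 0.4167·0.0000] = 0.0000; exercise value = 0.0000 ≤ continuation, so V_uu = 0.0000
Node ud (S = 131.9): continuation = 1/1.05·[0.5833·0.0000 + 0.4167·38.6350] = 15.3313; exercise value = 0.0000 ≤ continuation, so V_ud = 15.3313
Node dd (S = 71.05): continuation = 1/1.05·[0.5833·38.6350 + 0.4167·81.2650] = 53.7119; exercise value = 59.9500 > continuation, so V_dd = 59.9500 (exercise)
Node u (S = 188.5): continuation = 1/1.05·[0.5833·0.0000 + 0.4167·15.3313] = 6.0839; exercise value = 0.0000 ≤ continuation, so V_u = 6.0839
Node d (S = 101.5): continuation = 1/1.05·[0.5833·15.3313 + 0.4167·59.9500] = 32.3071; exercise value = 29.5000 ≤ continuation, so V_d = 32.3071
Node 0 (S = 145): continuation = 1/1.05·[0.5833·6.0839 + 0.4167·32.3071] = 16.2002; exercise value = 0.0000 ≤ continuation, so V_0 = 16.2002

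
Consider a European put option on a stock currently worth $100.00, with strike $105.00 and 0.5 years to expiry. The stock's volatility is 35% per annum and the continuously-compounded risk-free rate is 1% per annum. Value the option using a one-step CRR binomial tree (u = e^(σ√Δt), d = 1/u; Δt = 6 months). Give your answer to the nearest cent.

$14.78

CRR parameters: u = e^(σ√Δt) = e^(0.35·√0.5) = 1.2808, d = 1/u = 0.7808
Per-period rate: rΔt = 0.01·0.5 = 0.005, so R = e^0.005 = 1.0050
Risk-neutral probability p = (e^0.005 − 0.7808)/(1.2808 − 0.7808) = 0.2243/0.5000 = 0.4485
Terminal stock prices: S_u = 128.1, S_d = 78.08
Terminal payoffs (K − S): max(-23.08, 0) = 0, max(26.92, 0) = 26.92
Node 0 (S = 100): V_0 = e^(−0.005)·[0.4485·0.0000 + 0.5515·26.9240] = 14.7754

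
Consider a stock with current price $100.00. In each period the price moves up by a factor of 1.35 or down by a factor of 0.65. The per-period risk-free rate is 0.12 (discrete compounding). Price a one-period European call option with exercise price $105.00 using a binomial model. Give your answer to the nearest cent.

Risk-neutral probability p = (1 + 0.12 − 0.65)/(1.35 − 0.65) = 0.4700/0.7000 = 0.6714
Terminal stock prices: S_u = 135, S_d = 65
Terminal payoffs (S − K): max(30, 0) = 30, max(-40, 0) = 0
Node 0 (S = 100): V_0 = 1/1.12·[0.6714·30.0000 + 0.3286·0.0000] = 17.9847

$17.98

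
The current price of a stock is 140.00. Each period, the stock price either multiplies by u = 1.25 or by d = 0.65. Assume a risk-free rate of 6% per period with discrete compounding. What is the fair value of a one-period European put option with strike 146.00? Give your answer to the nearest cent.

Risk-neutral probability p = (1 + 0.06 − 0.65)/(1.25 − 0.65) = 0.4100/0.6000 = 0.6833
Terminal stock prices: S_u = 175, S_d = 91
Terminal payoffs (K − S): max(-29, 0) = 0, max(55, 0) = 55
Node 0 (S = 140): V_0 = 1/1.06·[0.6833·0.0000 + 0.3167·55.0000] = 16.4308

16.43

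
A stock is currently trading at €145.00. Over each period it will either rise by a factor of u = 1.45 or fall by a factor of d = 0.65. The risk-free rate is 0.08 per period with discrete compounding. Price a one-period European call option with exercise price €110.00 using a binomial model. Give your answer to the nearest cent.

€49.89

Risk-neutral probability p = (1 + 0.08 − 0.65)/(1.45 − 0.65) = 0.4300/0.8000 = 0.5375
Terminal stock prices: S_u = 210.2, S_d = 94.25
Terminal payoffs (S − K): max(100.2, 0) = 100.2, max(-15.75, 0) = 0
Node 0 (S = 145): V_0 = 1/1.08·[0.5375·100.2500 + 0.4625·0.0000] = 49.8929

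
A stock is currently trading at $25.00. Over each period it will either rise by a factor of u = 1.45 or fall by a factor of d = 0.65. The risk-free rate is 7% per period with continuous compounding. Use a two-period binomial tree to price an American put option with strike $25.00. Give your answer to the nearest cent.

Risk-neutral probability p = (e^0.07 − 0.65)/(1.45 − 0.65) = 0.4225/0.8000 = 0.5281
Terminal stock prices: S_uu = 52.56, S_ud = 23.56, S_dd = 10.56
Terminal payoffs (K − S): max(-27.56, 0) = 0, max(1.438, 0) = 1.438, max(14.44, 0) = 14.44
Node u (S = 36.25): continuation = e^(−0.07)·[0.5281·0.0000 + 0.4719·1.4375] = 0.6324; exercise value = 0.0000 ≤ continuation, so V_u = 0.6324
Node d (S = 16.25): continuation = e^(−0.07)·[0.5281·1.4375 + 0.4719·14.4375] = 7.0598; exercise value = 8.7500 > continuation, so V_d = 8.7500 (exercise)
Node 0 (S = 25): continuation = e^(−0.07)·[0.5281·0.6324 + 0.4719·8.7500] = 4.1611; exercise value = 0.0000 ≤ continuation, so V_0 = 4.1611

$4.16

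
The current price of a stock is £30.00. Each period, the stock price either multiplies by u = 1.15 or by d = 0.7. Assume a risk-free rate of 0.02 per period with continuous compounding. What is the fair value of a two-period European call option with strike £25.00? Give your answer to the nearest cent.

£7.14

Risk-neutral probability p = (e^0.02 − 0.7)/(1.15 − 0.7) = 0.3202/0.4500 = 0.7116
Terminal stock prices: S_uu = 39.67, S_ud = 24.15, S_dd = 14.7
Terminal payoffs (S − K): max(14.67, 0) = 14.67, max(-0.85, 0) = 0, max(-10.3, 0) = 0
Node u (S = 34.5): V_u = e^(−0.02)·[0.7116·14.6750 + 0.2884·0.0000] = 10.2354
Node d (S = 21): V_d = e^(−0.02)·[0.7116·0.0000 + 0.2884·0.0000] = 0.0000
Node 0 (S = 30): V_0 = e^(−0.02)·[0.7116·10.2354 + 0.2884·0.0000] = 7.1388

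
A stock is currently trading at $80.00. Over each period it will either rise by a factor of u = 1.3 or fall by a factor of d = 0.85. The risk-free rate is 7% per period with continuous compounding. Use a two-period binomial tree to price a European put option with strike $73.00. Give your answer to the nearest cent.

Risk-neutral probability p = (e^0.07 − 0.85)/(1.3 − 0.85) = 0.2225/0.4500 = 0.4945
Terminal stock prices: S_uu = 135.2, S_ud = 88.4, S_dd = 57.8
Terminal payoffs (K − S): max(-62.2, 0) = 0, max(-15.4, 0) = 0, max(15.2, 0) = 15.2
Node u (S = 104): V_u = e^(−0.07)·[0.4945·0.0000 + 0.5055·0.0000] = 0.0000
Node d (S = 68): V_d = e^(−0.07)·[0.4945·0.0000 + 0.5055·15.2000] = 7.1647
Node 0 (S = 80): V_0 = e^(−0.07)·[0.4945·0.0000 + 0.5055·7.1647] = 3.3771

$3.38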